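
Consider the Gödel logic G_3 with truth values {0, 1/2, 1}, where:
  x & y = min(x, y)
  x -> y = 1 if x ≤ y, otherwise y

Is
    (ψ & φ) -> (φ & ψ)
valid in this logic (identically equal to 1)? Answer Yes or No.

φ = 0, ψ = 0 ↦ 1
φ = 0, ψ = 1/2 ↦ 1
φ = 0, ψ = 1 ↦ 1
φ = 1/2, ψ = 0 ↦ 1
φ = 1/2, ψ = 1/2 ↦ 1
φ = 1/2, ψ = 1 ↦ 1
φ = 1, ψ = 0 ↦ 1
φ = 1, ψ = 1/2 ↦ 1
φ = 1, ψ = 1 ↦ 1
Every assignment gives a value ≥ 1.

Yes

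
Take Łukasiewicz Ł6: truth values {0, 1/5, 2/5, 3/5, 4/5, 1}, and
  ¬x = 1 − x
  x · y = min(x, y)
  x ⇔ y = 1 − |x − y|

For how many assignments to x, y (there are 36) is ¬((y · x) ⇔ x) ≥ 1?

value 1: 1 assignment (counts)
value 4/5: 2 assignments
value 3/5: 3 assignments
value 2/5: 4 assignments
value 1/5: 5 assignments
value 0: 21 assignments
So 1 of the 36 assignments meets the threshold.

1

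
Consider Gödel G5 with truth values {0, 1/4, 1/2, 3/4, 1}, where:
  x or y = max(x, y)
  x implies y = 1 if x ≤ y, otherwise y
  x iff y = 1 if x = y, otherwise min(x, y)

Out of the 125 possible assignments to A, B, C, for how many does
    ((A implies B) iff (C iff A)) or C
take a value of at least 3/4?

value 1: 49 assignments (counts)
value 3/4: 22 assignments (counts)
value 1/2: 20 assignments
value 1/4: 18 assignments
value 0: 16 assignments
So 71 of the 125 assignments meet the threshold.

71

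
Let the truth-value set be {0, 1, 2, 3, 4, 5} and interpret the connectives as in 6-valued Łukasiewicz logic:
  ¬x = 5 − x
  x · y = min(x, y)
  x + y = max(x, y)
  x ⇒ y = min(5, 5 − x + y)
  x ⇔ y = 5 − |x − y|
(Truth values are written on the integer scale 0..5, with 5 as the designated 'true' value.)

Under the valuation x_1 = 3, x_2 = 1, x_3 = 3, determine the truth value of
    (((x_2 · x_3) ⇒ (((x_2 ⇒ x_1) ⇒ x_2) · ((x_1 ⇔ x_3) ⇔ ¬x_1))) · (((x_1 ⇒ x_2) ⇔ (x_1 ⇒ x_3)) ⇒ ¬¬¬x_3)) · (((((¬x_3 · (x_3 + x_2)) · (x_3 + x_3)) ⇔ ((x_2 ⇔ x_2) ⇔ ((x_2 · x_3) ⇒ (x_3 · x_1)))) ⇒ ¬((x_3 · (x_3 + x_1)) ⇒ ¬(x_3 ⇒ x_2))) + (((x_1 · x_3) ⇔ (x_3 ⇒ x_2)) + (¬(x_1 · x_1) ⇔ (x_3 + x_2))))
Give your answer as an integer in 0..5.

x_2 · x_3 = 1 · 3 = 1
x_2 ⇒ x_1 = 1 ⇒ 3 = 5
(x_2 ⇒ x_1) ⇒ x_2 = 5 ⇒ 1 = 1
x_1 ⇔ x_3 = 3 ⇔ 3 = 5
¬x_1 = ¬3 = 2
(x_1 ⇔ x_3) ⇔ ¬x_1 = 5 ⇔ 2 = 2
((x_2 ⇒ x_1) ⇒ x_2) · ((x_1 ⇔ x_3) ⇔ ¬x_1) = 1 · 2 = 1
(x_2 · x_3) ⇒ (((x_2 ⇒ x_1) ⇒ x_2) · ((x_1 ⇔ x_3) ⇔ ¬x_1)) = 1 ⇒ 1 = 5
x_1 ⇒ x_2 = 3 ⇒ 1 = 3
x_1 ⇒ x_3 = 3 ⇒ 3 = 5
(x_1 ⇒ x_2) ⇔ (x_1 ⇒ x_3) = 3 ⇔ 5 = 3
¬x_3 = ¬3 = 2
¬¬x_3 = ¬2 = 3
¬¬¬x_3 = ¬3 = 2
((x_1 ⇒ x_2) ⇔ (x_1 ⇒ x_3)) ⇒ ¬¬¬x_3 = 3 ⇒ 2 = 4
((x_2 · x_3) ⇒ (((x_2 ⇒ x_1) ⇒ x_2) · ((x_1 ⇔ x_3) ⇔ ¬x_1))) · (((x_1 ⇒ x_2) ⇔ (x_1 ⇒ x_3)) ⇒ ¬¬¬x_3) = 5 · 4 = 4
¬x_3 = ¬3 = 2
x_3 + x_2 = 3 + 1 = 3
¬x_3 · (x_3 + x_2) = 2 · 3 = 2
x_3 + x_3 = 3 + 3 = 3
(¬x_3 · (x_3 + x_2)) · (x_3 + x_3) = 2 · 3 = 2
x_2 ⇔ x_2 = 1 ⇔ 1 = 5
x_2 · x_3 = 1 · 3 = 1
x_3 · x_1 = 3 · 3 = 3
(x_2 · x_3) ⇒ (x_3 · x_1) = 1 ⇒ 3 = 5
(x_2 ⇔ x_2) ⇔ ((x_2 · x_3) ⇒ (x_3 · x_1)) = 5 ⇔ 5 = 5
((¬x_3 · (x_3 + x_2)) · (x_3 + x_3)) ⇔ ((x_2 ⇔ x_2) ⇔ ((x_2 · x_3) ⇒ (x_3 · x_1))) = 2 ⇔ 5 = 2
x_3 + x_1 = 3 + 3 = 3
x_3 · (x_3 + x_1) = 3 · 3 = 3
x_3 ⇒ x_2 = 3 ⇒ 1 = 3
¬(x_3 ⇒ x_2) = ¬3 = 2
(x_3 · (x_3 + x_1)) ⇒ ¬(x_3 ⇒ x_2) = 3 ⇒ 2 = 4
¬((x_3 · (x_3 + x_1)) ⇒ ¬(x_3 ⇒ x_2)) = ¬4 = 1
(((¬x_3 · (x_3 + x_2)) · (x_3 + x_3)) ⇔ ((x_2 ⇔ x_2) ⇔ ((x_2 · x_3) ⇒ (x_3 · x_1)))) ⇒ ¬((x_3 · (x_3 + x_1)) ⇒ ¬(x_3 ⇒ x_2)) = 2 ⇒ 1 = 4
x_1 · x_3 = 3 · 3 = 3
x_3 ⇒ x_2 = 3 ⇒ 1 = 3
(x_1 · x_3) ⇔ (x_3 ⇒ x_2) = 3 ⇔ 3 = 5
x_1 · x_1 = 3 · 3 = 3
¬(x_1 · x_1) = ¬3 = 2
x_3 + x_2 = 3 + 1 = 3
¬(x_1 · x_1) ⇔ (x_3 + x_2) = 2 ⇔ 3 = 4
((x_1 · x_3) ⇔ (x_3 ⇒ x_2)) + (¬(x_1 · x_1) ⇔ (x_3 + x_2)) = 5 + 4 = 5
((((¬x_3 · (x_3 + x_2)) · (x_3 + x_3)) ⇔ ((x_2 ⇔ x_2) ⇔ ((x_2 · x_3) ⇒ (x_3 · x_1)))) ⇒ ¬((x_3 · (x_3 + x_1)) ⇒ ¬(x_3 ⇒ x_2))) + (((x_1 · x_3) ⇔ (x_3 ⇒ x_2)) + (¬(x_1 · x_1) ⇔ (x_3 + x_2))) = 4 + 5 = 5
(((x_2 · x_3) ⇒ (((x_2 ⇒ x_1) ⇒ x_2) · ((x_1 ⇔ x_3) ⇔ ¬x_1))) · (((x_1 ⇒ x_2) ⇔ (x_1 ⇒ x_3)) ⇒ ¬¬¬x_3)) · (((((¬x_3 · (x_3 + x_2)) · (x_3 + x_3)) ⇔ ((x_2 ⇔ x_2) ⇔ ((x_2 · x_3) ⇒ (x_3 · x_1)))) ⇒ ¬((x_3 · (x_3 + x_1)) ⇒ ¬(x_3 ⇒ x_2))) + (((x_1 · x_3) ⇔ (x_3 ⇒ x_2)) + (¬(x_1 · x_1) ⇔ (x_3 + x_2)))) = 4 · 5 = 4

4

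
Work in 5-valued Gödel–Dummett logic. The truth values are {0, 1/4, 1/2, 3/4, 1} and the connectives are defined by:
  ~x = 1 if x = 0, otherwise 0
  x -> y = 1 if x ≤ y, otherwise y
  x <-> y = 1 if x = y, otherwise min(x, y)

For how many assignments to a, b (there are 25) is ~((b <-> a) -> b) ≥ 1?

1

value 1: 1 assignment (counts)
value 0: 24 assignments
So 1 of the 25 assignments meets the threshold.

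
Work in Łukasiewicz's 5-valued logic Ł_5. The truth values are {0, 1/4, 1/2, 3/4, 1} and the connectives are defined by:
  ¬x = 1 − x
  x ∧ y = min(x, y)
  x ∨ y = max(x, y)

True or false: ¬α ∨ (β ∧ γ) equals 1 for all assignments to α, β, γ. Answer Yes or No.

No

Counterexample: take α = 1/4, β = 0, γ = 0.
¬α = ¬1/4 = 3/4
β ∧ γ = 0 ∧ 0 = 0
¬α ∨ (β ∧ γ) = 3/4 ∨ 0 = 3/4
This gives 3/4 ≠ 1.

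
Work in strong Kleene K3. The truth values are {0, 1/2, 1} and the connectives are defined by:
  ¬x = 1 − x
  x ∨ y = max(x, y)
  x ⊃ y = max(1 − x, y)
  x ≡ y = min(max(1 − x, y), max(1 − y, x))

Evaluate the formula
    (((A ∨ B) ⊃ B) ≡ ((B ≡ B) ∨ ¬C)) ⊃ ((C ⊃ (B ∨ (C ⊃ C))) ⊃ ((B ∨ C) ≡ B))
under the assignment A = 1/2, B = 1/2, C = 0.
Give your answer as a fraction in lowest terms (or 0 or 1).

A ∨ B = 1/2 ∨ 1/2 = 1/2
(A ∨ B) ⊃ B = 1/2 ⊃ 1/2 = 1/2
B ≡ B = 1/2 ≡ 1/2 = 1/2
¬C = ¬0 = 1
(B ≡ B) ∨ ¬C = 1/2 ∨ 1 = 1
((A ∨ B) ⊃ B) ≡ ((B ≡ B) ∨ ¬C) = 1/2 ≡ 1 = 1/2
C ⊃ C = 0 ⊃ 0 = 1
B ∨ (C ⊃ C) = 1/2 ∨ 1 = 1
C ⊃ (B ∨ (C ⊃ C)) = 0 ⊃ 1 = 1
B ∨ C = 1/2 ∨ 0 = 1/2
(B ∨ C) ≡ B = 1/2 ≡ 1/2 = 1/2
(C ⊃ (B ∨ (C ⊃ C))) ⊃ ((B ∨ C) ≡ B) = 1 ⊃ 1/2 = 1/2
(((A ∨ B) ⊃ B) ≡ ((B ≡ B) ∨ ¬C)) ⊃ ((C ⊃ (B ∨ (C ⊃ C))) ⊃ ((B ∨ C) ≡ B)) = 1/2 ⊃ 1/2 = 1/2

1/2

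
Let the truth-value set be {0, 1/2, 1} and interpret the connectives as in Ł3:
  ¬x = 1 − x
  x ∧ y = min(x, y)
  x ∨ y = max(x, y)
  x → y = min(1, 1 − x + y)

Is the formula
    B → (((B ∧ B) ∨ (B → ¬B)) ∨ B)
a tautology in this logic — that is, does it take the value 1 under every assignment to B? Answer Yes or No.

Yes

B = 0 ↦ 1
B = 1/2 ↦ 1
B = 1 ↦ 1
Every assignment gives a value ≥ 1.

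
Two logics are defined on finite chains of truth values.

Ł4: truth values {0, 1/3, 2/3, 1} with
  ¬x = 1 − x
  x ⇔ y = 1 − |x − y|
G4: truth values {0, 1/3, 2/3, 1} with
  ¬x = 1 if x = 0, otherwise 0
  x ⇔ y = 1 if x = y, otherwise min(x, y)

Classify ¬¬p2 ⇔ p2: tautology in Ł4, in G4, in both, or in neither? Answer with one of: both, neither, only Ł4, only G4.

only Ł4

In Ł4: every assignment gives 1 — tautology.
In G4: at p2 = 1/3 the value is 1/3 — not a tautology.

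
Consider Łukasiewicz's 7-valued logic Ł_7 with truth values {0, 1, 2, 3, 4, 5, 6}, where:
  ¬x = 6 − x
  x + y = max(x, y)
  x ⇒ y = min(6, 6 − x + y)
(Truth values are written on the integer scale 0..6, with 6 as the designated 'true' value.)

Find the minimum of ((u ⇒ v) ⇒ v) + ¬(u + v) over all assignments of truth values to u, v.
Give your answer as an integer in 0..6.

Take u = 0, v = 3:
u ⇒ v = 0 ⇒ 3 = 6
(u ⇒ v) ⇒ v = 6 ⇒ 3 = 3
u + v = 0 + 3 = 3
¬(u + v) = ¬3 = 3
((u ⇒ v) ⇒ v) + ¬(u + v) = 3 + 3 = 3
No assignment yields a value below 3, so this is the minimum.

3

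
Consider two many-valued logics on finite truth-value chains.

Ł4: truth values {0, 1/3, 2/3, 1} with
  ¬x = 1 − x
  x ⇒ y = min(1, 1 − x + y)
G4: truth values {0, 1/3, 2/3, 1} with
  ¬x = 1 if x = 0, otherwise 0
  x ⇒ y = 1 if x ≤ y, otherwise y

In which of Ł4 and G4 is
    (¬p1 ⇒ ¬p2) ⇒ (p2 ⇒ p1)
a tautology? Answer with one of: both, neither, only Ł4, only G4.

In Ł4: every assignment gives 1 — tautology.
In G4: at p1 = 1/3, p2 = 2/3 the value is 1/3 — not a tautology.

only Ł4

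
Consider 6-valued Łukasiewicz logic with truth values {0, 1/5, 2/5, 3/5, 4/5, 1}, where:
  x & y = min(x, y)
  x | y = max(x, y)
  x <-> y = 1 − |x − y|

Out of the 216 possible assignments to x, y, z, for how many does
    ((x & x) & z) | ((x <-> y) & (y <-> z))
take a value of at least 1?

value 1: 11 assignments (counts)
value 4/5: 48 assignments
value 3/5: 63 assignments
value 2/5: 51 assignments
value 1/5: 30 assignments
value 0: 13 assignments
So 11 of the 216 assignments meet the threshold.

11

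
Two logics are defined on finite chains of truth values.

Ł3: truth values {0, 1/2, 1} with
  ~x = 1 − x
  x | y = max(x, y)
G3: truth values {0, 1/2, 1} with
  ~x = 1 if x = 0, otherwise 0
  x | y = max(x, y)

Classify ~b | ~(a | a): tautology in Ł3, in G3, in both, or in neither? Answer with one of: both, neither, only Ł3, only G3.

neither

In Ł3: at a = 1/2, b = 1/2 the value is 1/2 — not a tautology.
In G3: at a = 1/2, b = 1/2 the value is 0 — not a tautology.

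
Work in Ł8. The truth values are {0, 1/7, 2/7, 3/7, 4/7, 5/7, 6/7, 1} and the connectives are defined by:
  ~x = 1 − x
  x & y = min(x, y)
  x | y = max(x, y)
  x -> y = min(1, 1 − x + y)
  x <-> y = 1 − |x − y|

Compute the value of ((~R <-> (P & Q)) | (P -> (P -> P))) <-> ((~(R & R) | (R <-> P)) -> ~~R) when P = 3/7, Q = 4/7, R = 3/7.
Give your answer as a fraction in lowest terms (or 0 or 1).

~R = ~3/7 = 4/7
P & Q = 3/7 & 4/7 = 3/7
~R <-> (P & Q) = 4/7 <-> 3/7 = 6/7
P -> P = 3/7 -> 3/7 = 1
P -> (P -> P) = 3/7 -> 1 = 1
(~R <-> (P & Q)) | (P -> (P -> P)) = 6/7 | 1 = 1
R & R = 3/7 & 3/7 = 3/7
~(R & R) = ~3/7 = 4/7
R <-> P = 3/7 <-> 3/7 = 1
~(R & R) | (R <-> P) = 4/7 | 1 = 1
~R = ~3/7 = 4/7
~~R = ~4/7 = 3/7
(~(R & R) | (R <-> P)) -> ~~R = 1 -> 3/7 = 3/7
((~R <-> (P & Q)) | (P -> (P -> P))) <-> ((~(R & R) | (R <-> P)) -> ~~R) = 1 <-> 3/7 = 3/7

3/7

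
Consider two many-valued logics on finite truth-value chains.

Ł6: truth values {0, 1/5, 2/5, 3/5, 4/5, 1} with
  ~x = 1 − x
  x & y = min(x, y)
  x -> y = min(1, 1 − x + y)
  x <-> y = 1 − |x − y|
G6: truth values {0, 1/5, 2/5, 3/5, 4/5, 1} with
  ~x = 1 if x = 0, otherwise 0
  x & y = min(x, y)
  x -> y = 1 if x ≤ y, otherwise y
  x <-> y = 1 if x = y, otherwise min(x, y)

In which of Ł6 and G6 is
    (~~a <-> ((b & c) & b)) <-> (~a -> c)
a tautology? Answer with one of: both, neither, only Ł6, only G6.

In Ł6: at a = 0, b = 0, c = 0 the value is 0 — not a tautology.
In G6: at a = 0, b = 0, c = 0 the value is 0 — not a tautology.

neither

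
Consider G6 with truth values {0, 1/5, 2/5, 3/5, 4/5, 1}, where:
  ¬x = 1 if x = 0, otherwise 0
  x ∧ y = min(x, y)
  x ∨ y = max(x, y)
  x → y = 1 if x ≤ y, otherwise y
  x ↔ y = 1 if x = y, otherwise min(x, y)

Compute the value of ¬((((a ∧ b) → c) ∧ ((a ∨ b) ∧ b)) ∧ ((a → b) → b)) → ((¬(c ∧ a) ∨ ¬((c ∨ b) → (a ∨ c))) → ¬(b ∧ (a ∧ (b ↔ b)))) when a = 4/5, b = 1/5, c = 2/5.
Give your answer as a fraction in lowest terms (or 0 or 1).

a ∧ b = 4/5 ∧ 1/5 = 1/5
(a ∧ b) → c = 1/5 → 2/5 = 1
a ∨ b = 4/5 ∨ 1/5 = 4/5
(a ∨ b) ∧ b = 4/5 ∧ 1/5 = 1/5
((a ∧ b) → c) ∧ ((a ∨ b) ∧ b) = 1 ∧ 1/5 = 1/5
a → b = 4/5 → 1/5 = 1/5
(a → b) → b = 1/5 → 1/5 = 1
(((a ∧ b) → c) ∧ ((a ∨ b) ∧ b)) ∧ ((a → b) → b) = 1/5 ∧ 1 = 1/5
¬((((a ∧ b) → c) ∧ ((a ∨ b) ∧ b)) ∧ ((a → b) → b)) = ¬1/5 = 0
c ∧ a = 2/5 ∧ 4/5 = 2/5
¬(c ∧ a) = ¬2/5 = 0
c ∨ b = 2/5 ∨ 1/5 = 2/5
a ∨ c = 4/5 ∨ 2/5 = 4/5
(c ∨ b) → (a ∨ c) = 2/5 → 4/5 = 1
¬((c ∨ b) → (a ∨ c)) = ¬1 = 0
¬(c ∧ a) ∨ ¬((c ∨ b) → (a ∨ c)) = 0 ∨ 0 = 0
b ↔ b = 1/5 ↔ 1/5 = 1
a ∧ (b ↔ b) = 4/5 ∧ 1 = 4/5
b ∧ (a ∧ (b ↔ b)) = 1/5 ∧ 4/5 = 1/5
¬(b ∧ (a ∧ (b ↔ b))) = ¬1/5 = 0
(¬(c ∧ a) ∨ ¬((c ∨ b) → (a ∨ c))) → ¬(b ∧ (a ∧ (b ↔ b))) = 0 → 0 = 1
¬((((a ∧ b) → c) ∧ ((a ∨ b) ∧ b)) ∧ ((a → b) → b)) → ((¬(c ∧ a) ∨ ¬((c ∨ b) → (a ∨ c))) → ¬(b ∧ (a ∧ (b ↔ b)))) = 0 → 1 = 1

1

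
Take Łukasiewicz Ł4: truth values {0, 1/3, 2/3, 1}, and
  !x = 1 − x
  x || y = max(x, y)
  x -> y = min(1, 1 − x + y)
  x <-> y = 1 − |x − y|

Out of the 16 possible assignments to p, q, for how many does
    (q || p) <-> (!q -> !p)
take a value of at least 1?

p = 0, q = 0 ↦ 0  <
p = 0, q = 1/3 ↦ 1/3  <
p = 0, q = 2/3 ↦ 2/3  <
p = 0, q = 1 ↦ 1  ≥
p = 1/3, q = 0 ↦ 2/3  <
p = 1/3, q = 1/3 ↦ 1/3  <
p = 1/3, q = 2/3 ↦ 2/3  <
p = 1/3, q = 1 ↦ 1  ≥
p = 2/3, q = 0 ↦ 2/3  <
p = 2/3, q = 1/3 ↦ 1  ≥
p = 2/3, q = 2/3 ↦ 2/3  <
p = 2/3, q = 1 ↦ 1  ≥
p = 1, q = 0 ↦ 0  <
p = 1, q = 1/3 ↦ 1/3  <
p = 1, q = 2/3 ↦ 2/3  <
p = 1, q = 1 ↦ 1  ≥
So 5 of the 16 assignments meet the threshold.

5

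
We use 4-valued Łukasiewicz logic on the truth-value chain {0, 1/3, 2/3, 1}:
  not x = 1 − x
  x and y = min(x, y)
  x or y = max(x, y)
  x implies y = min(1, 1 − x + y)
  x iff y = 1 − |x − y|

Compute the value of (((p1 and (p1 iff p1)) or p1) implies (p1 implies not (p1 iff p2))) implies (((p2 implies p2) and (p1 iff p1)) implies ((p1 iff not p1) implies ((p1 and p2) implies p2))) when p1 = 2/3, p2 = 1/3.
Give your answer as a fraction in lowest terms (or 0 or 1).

p1 iff p1 = 2/3 iff 2/3 = 1
p1 and (p1 iff p1) = 2/3 and 1 = 2/3
(p1 and (p1 iff p1)) or p1 = 2/3 or 2/3 = 2/3
p1 iff p2 = 2/3 iff 1/3 = 2/3
not (p1 iff p2) = not 2/3 = 1/3
p1 implies not (p1 iff p2) = 2/3 implies 1/3 = 2/3
((p1 and (p1 iff p1)) or p1) implies (p1 implies not (p1 iff p2)) = 2/3 implies 2/3 = 1
p2 implies p2 = 1/3 implies 1/3 = 1
p1 iff p1 = 2/3 iff 2/3 = 1
(p2 implies p2) and (p1 iff p1) = 1 and 1 = 1
not p1 = not 2/3 = 1/3
p1 iff not p1 = 2/3 iff 1/3 = 2/3
p1 and p2 = 2/3 and 1/3 = 1/3
(p1 and p2) implies p2 = 1/3 implies 1/3 = 1
(p1 iff not p1) implies ((p1 and p2) implies p2) = 2/3 implies 1 = 1
((p2 implies p2) and (p1 iff p1)) implies ((p1 iff not p1) implies ((p1 and p2) implies p2)) = 1 implies 1 = 1
(((p1 and (p1 iff p1)) or p1) implies (p1 implies not (p1 iff p2))) implies (((p2 implies p2) and (p1 iff p1)) implies ((p1 iff not p1) implies ((p1 and p2) implies p2))) = 1 implies 1 = 1

1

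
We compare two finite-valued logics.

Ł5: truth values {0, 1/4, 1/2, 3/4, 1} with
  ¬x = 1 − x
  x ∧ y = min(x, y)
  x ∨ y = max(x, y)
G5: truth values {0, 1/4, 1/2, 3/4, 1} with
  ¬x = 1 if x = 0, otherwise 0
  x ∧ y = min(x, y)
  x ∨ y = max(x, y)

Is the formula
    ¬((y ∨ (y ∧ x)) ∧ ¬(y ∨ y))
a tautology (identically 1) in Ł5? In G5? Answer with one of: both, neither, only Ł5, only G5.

In Ł5: at x = 0, y = 1/4 the value is 3/4 — not a tautology.
In G5: every assignment gives 1 — tautology.

only G5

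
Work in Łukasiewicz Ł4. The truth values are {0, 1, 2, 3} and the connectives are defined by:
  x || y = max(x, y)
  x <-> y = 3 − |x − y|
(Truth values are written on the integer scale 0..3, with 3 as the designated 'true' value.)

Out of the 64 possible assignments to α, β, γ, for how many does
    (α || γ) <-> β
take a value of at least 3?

value 3: 16 assignments (counts)
value 2: 24 assignments
value 1: 16 assignments
value 0: 8 assignments
So 16 of the 64 assignments meet the threshold.

16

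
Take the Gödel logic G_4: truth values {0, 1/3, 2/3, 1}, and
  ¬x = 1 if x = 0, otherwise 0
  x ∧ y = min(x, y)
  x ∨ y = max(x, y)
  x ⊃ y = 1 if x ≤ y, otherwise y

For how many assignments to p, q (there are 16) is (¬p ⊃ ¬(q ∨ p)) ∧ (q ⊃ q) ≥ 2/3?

p = 0, q = 0 ↦ 1  ≥
p = 0, q = 1/3 ↦ 0  <
p = 0, q = 2/3 ↦ 0  <
p = 0, q = 1 ↦ 0  <
p = 1/3, q = 0 ↦ 1  ≥
p = 1/3, q = 1/3 ↦ 1  ≥
p = 1/3, q = 2/3 ↦ 1  ≥
p = 1/3, q = 1 ↦ 1  ≥
p = 2/3, q = 0 ↦ 1  ≥
p = 2/3, q = 1/3 ↦ 1  ≥
p = 2/3, q = 2/3 ↦ 1  ≥
p = 2/3, q = 1 ↦ 1  ≥
p = 1, q = 0 ↦ 1  ≥
p = 1, q = 1/3 ↦ 1  ≥
p = 1, q = 2/3 ↦ 1  ≥
p = 1, q = 1 ↦ 1  ≥
So 13 of the 16 assignments meet the threshold.

13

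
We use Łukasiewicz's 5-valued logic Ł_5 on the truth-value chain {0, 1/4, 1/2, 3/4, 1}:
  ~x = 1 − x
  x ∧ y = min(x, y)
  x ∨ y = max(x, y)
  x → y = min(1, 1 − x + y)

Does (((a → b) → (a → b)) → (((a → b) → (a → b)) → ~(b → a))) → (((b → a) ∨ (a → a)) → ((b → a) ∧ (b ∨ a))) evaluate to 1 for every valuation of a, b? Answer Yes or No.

Counterexample: take a = 0, b = 3/4.
a → b = 0 → 3/4 = 1
a → b = 0 → 3/4 = 1
(a → b) → (a → b) = 1 → 1 = 1
a → b = 0 → 3/4 = 1
a → b = 0 → 3/4 = 1
(a → b) → (a → b) = 1 → 1 = 1
b → a = 3/4 → 0 = 1/4
~(b → a) = ~1/4 = 3/4
((a → b) → (a → b)) → ~(b → a) = 1 → 3/4 = 3/4
((a → b) → (a → b)) → (((a → b) → (a → b)) → ~(b → a)) = 1 → 3/4 = 3/4
b → a = 3/4 → 0 = 1/4
a → a = 0 → 0 = 1
(b → a) ∨ (a → a) = 1/4 ∨ 1 = 1
b → a = 3/4 → 0 = 1/4
b ∨ a = 3/4 ∨ 0 = 3/4
(b → a) ∧ (b ∨ a) = 1/4 ∧ 3/4 = 1/4
((b → a) ∨ (a → a)) → ((b → a) ∧ (b ∨ a)) = 1 → 1/4 = 1/4
(((a → b) → (a → b)) → (((a → b) → (a → b)) → ~(b → a))) → (((b → a) ∨ (a → a)) → ((b → a) ∧ (b ∨ a))) = 3/4 → 1/4 = 1/2
This gives 1/2 ≠ 1.

No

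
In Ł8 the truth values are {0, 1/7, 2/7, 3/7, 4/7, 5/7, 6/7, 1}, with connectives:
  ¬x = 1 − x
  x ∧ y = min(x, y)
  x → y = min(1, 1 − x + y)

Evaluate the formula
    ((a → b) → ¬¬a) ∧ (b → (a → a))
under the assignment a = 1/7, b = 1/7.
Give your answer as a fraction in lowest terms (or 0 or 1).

1/7

a → b = 1/7 → 1/7 = 1
¬a = ¬1/7 = 6/7
¬¬a = ¬6/7 = 1/7
(a → b) → ¬¬a = 1 → 1/7 = 1/7
a → a = 1/7 → 1/7 = 1
b → (a → a) = 1/7 → 1 = 1
((a → b) → ¬¬a) ∧ (b → (a → a)) = 1/7 ∧ 1 = 1/7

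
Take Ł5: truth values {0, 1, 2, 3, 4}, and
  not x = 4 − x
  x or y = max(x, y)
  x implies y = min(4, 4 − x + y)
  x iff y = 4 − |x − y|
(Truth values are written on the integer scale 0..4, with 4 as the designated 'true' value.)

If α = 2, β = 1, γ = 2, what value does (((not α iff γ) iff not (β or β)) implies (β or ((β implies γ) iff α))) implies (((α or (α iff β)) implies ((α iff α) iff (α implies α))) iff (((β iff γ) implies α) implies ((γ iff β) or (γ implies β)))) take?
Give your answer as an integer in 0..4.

4

not α = not 2 = 2
not α iff γ = 2 iff 2 = 4
β or β = 1 or 1 = 1
not (β or β) = not 1 = 3
(not α iff γ) iff not (β or β) = 4 iff 3 = 3
β implies γ = 1 implies 2 = 4
(β implies γ) iff α = 4 iff 2 = 2
β or ((β implies γ) iff α) = 1 or 2 = 2
((not α iff γ) iff not (β or β)) implies (β or ((β implies γ) iff α)) = 3 implies 2 = 3
α iff β = 2 iff 1 = 3
α or (α iff β) = 2 or 3 = 3
α iff α = 2 iff 2 = 4
α implies α = 2 implies 2 = 4
(α iff α) iff (α implies α) = 4 iff 4 = 4
(α or (α iff β)) implies ((α iff α) iff (α implies α)) = 3 implies 4 = 4
β iff γ = 1 iff 2 = 3
(β iff γ) implies α = 3 implies 2 = 3
γ iff β = 2 iff 1 = 3
γ implies β = 2 implies 1 = 3
(γ iff β) or (γ implies β) = 3 or 3 = 3
((β iff γ) implies α) implies ((γ iff β) or (γ implies β)) = 3 implies 3 = 4
((α or (α iff β)) implies ((α iff α) iff (α implies α))) iff (((β iff γ) implies α) implies ((γ iff β) or (γ implies β))) = 4 iff 4 = 4
(((not α iff γ) iff not (β or β)) implies (β or ((β implies γ) iff α))) implies (((α or (α iff β)) implies ((α iff α) iff (α implies α))) iff (((β iff γ) implies α) implies ((γ iff β) or (γ implies β)))) = 3 implies 4 = 4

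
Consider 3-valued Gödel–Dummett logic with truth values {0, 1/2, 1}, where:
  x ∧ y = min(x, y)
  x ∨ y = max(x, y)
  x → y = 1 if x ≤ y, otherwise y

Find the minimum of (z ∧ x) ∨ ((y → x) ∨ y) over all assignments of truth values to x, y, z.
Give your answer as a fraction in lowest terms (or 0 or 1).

1/2

Take x = 0, y = 1/2, z = 0:
z ∧ x = 0 ∧ 0 = 0
y → x = 1/2 → 0 = 0
(y → x) ∨ y = 0 ∨ 1/2 = 1/2
(z ∧ x) ∨ ((y → x) ∨ y) = 0 ∨ 1/2 = 1/2
No assignment yields a value below 1/2, so this is the minimum.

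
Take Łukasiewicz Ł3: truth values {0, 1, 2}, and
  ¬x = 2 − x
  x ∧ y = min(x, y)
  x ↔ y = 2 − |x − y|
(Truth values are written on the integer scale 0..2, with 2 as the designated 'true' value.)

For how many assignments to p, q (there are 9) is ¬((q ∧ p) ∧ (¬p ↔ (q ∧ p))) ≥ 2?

6

p = 0, q = 0 ↦ 2  ≥
p = 0, q = 1 ↦ 2  ≥
p = 0, q = 2 ↦ 2  ≥
p = 1, q = 0 ↦ 2  ≥
p = 1, q = 1 ↦ 1  <
p = 1, q = 2 ↦ 1  <
p = 2, q = 0 ↦ 2  ≥
p = 2, q = 1 ↦ 1  <
p = 2, q = 2 ↦ 2  ≥
So 6 of the 9 assignments meet the threshold.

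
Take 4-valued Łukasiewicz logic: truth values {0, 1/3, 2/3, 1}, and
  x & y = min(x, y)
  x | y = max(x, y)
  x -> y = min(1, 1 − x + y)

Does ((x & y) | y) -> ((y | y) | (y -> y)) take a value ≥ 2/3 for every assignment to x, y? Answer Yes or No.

Yes

x = 0, y = 0 ↦ 1
x = 0, y = 1/3 ↦ 1
x = 0, y = 2/3 ↦ 1
x = 0, y = 1 ↦ 1
x = 1/3, y = 0 ↦ 1
x = 1/3, y = 1/3 ↦ 1
x = 1/3, y = 2/3 ↦ 1
x = 1/3, y = 1 ↦ 1
x = 2/3, y = 0 ↦ 1
x = 2/3, y = 1/3 ↦ 1
x = 2/3, y = 2/3 ↦ 1
x = 2/3, y = 1 ↦ 1
x = 1, y = 0 ↦ 1
x = 1, y = 1/3 ↦ 1
x = 1, y = 2/3 ↦ 1
x = 1, y = 1 ↦ 1
Every assignment gives a value ≥ 2/3.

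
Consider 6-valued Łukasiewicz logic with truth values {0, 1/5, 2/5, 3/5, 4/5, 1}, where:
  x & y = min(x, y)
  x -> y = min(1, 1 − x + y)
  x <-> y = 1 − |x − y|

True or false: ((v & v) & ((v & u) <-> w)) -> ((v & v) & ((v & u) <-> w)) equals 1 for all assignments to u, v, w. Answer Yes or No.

At u = 4/5, v = 3/5, w = 1/5, for instance:
v & v = 3/5 & 3/5 = 3/5
v & u = 3/5 & 4/5 = 3/5
(v & u) <-> w = 3/5 <-> 1/5 = 3/5
(v & v) & ((v & u) <-> w) = 3/5 & 3/5 = 3/5
((v & v) & ((v & u) <-> w)) -> ((v & v) & ((v & u) <-> w)) = 3/5 -> 3/5 = 1
and checking the remaining 215 assignments likewise gives ≥ 1 in every case.

Yes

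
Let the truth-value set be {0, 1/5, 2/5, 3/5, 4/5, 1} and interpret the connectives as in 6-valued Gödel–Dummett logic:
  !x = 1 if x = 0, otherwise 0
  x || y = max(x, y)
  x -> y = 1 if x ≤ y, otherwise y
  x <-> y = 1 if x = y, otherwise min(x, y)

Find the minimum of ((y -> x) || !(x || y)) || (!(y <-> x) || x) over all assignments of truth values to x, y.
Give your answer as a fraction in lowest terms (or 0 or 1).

Take x = 1/5, y = 2/5:
y -> x = 2/5 -> 1/5 = 1/5
x || y = 1/5 || 2/5 = 2/5
!(x || y) = !2/5 = 0
(y -> x) || !(x || y) = 1/5 || 0 = 1/5
y <-> x = 2/5 <-> 1/5 = 1/5
!(y <-> x) = !1/5 = 0
!(y <-> x) || x = 0 || 1/5 = 1/5
((y -> x) || !(x || y)) || (!(y <-> x) || x) = 1/5 || 1/5 = 1/5
No assignment yields a value below 1/5, so this is the minimum.

1/5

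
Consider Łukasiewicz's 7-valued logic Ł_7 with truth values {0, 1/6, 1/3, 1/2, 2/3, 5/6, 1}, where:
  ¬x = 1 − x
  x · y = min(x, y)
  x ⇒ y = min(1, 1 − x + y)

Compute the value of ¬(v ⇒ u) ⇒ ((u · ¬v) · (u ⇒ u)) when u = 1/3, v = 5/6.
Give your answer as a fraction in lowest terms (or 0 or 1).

2/3

v ⇒ u = 5/6 ⇒ 1/3 = 1/2
¬(v ⇒ u) = ¬1/2 = 1/2
¬v = ¬5/6 = 1/6
u · ¬v = 1/3 · 1/6 = 1/6
u ⇒ u = 1/3 ⇒ 1/3 = 1
(u · ¬v) · (u ⇒ u) = 1/6 · 1 = 1/6
¬(v ⇒ u) ⇒ ((u · ¬v) · (u ⇒ u)) = 1/2 ⇒ 1/6 = 2/3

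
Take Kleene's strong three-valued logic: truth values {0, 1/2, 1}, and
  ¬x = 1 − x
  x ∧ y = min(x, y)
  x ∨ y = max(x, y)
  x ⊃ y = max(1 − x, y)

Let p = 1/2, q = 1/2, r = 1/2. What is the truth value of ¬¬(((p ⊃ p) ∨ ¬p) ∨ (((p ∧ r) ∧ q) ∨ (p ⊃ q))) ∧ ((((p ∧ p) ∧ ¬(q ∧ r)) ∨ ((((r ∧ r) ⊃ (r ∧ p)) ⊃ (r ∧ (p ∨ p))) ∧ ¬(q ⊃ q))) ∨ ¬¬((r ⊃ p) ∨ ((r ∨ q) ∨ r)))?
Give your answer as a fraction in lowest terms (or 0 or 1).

p ⊃ p = 1/2 ⊃ 1/2 = 1/2
¬p = ¬1/2 = 1/2
(p ⊃ p) ∨ ¬p = 1/2 ∨ 1/2 = 1/2
p ∧ r = 1/2 ∧ 1/2 = 1/2
(p ∧ r) ∧ q = 1/2 ∧ 1/2 = 1/2
p ⊃ q = 1/2 ⊃ 1/2 = 1/2
((p ∧ r) ∧ q) ∨ (p ⊃ q) = 1/2 ∨ 1/2 = 1/2
((p ⊃ p) ∨ ¬p) ∨ (((p ∧ r) ∧ q) ∨ (p ⊃ q)) = 1/2 ∨ 1/2 = 1/2
¬(((p ⊃ p) ∨ ¬p) ∨ (((p ∧ r) ∧ q) ∨ (p ⊃ q))) = ¬1/2 = 1/2
¬¬(((p ⊃ p) ∨ ¬p) ∨ (((p ∧ r) ∧ q) ∨ (p ⊃ q))) = ¬1/2 = 1/2
p ∧ p = 1/2 ∧ 1/2 = 1/2
q ∧ r = 1/2 ∧ 1/2 = 1/2
¬(q ∧ r) = ¬1/2 = 1/2
(p ∧ p) ∧ ¬(q ∧ r) = 1/2 ∧ 1/2 = 1/2
r ∧ r = 1/2 ∧ 1/2 = 1/2
r ∧ p = 1/2 ∧ 1/2 = 1/2
(r ∧ r) ⊃ (r ∧ p) = 1/2 ⊃ 1/2 = 1/2
p ∨ p = 1/2 ∨ 1/2 = 1/2
r ∧ (p ∨ p) = 1/2 ∧ 1/2 = 1/2
((r ∧ r) ⊃ (r ∧ p)) ⊃ (r ∧ (p ∨ p)) = 1/2 ⊃ 1/2 = 1/2
q ⊃ q = 1/2 ⊃ 1/2 = 1/2
¬(q ⊃ q) = ¬1/2 = 1/2
(((r ∧ r) ⊃ (r ∧ p)) ⊃ (r ∧ (p ∨ p))) ∧ ¬(q ⊃ q) = 1/2 ∧ 1/2 = 1/2
((p ∧ p) ∧ ¬(q ∧ r)) ∨ ((((r ∧ r) ⊃ (r ∧ p)) ⊃ (r ∧ (p ∨ p))) ∧ ¬(q ⊃ q)) = 1/2 ∨ 1/2 = 1/2
r ⊃ p = 1/2 ⊃ 1/2 = 1/2
r ∨ q = 1/2 ∨ 1/2 = 1/2
(r ∨ q) ∨ r = 1/2 ∨ 1/2 = 1/2
(r ⊃ p) ∨ ((r ∨ q) ∨ r) = 1/2 ∨ 1/2 = 1/2
¬((r ⊃ p) ∨ ((r ∨ q) ∨ r)) = ¬1/2 = 1/2
¬¬((r ⊃ p) ∨ ((r ∨ q) ∨ r)) = ¬1/2 = 1/2
(((p ∧ p) ∧ ¬(q ∧ r)) ∨ ((((r ∧ r) ⊃ (r ∧ p)) ⊃ (r ∧ (p ∨ p))) ∧ ¬(q ⊃ q))) ∨ ¬¬((r ⊃ p) ∨ ((r ∨ q) ∨ r)) = 1/2 ∨ 1/2 = 1/2
¬¬(((p ⊃ p) ∨ ¬p) ∨ (((p ∧ r) ∧ q) ∨ (p ⊃ q))) ∧ ((((p ∧ p) ∧ ¬(q ∧ r)) ∨ ((((r ∧ r) ⊃ (r ∧ p)) ⊃ (r ∧ (p ∨ p))) ∧ ¬(q ⊃ q))) ∨ ¬¬((r ⊃ p) ∨ ((r ∨ q) ∨ r))) = 1/2 ∧ 1/2 = 1/2

1/2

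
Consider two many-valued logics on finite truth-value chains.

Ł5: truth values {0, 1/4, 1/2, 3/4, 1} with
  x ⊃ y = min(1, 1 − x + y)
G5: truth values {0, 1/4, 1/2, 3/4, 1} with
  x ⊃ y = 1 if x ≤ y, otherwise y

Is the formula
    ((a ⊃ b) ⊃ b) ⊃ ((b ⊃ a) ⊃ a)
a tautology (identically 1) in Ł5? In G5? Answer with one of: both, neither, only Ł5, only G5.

In Ł5: every assignment gives 1 — tautology.
In G5: at a = 1/4, b = 0 the value is 1/4 — not a tautology.

only Ł5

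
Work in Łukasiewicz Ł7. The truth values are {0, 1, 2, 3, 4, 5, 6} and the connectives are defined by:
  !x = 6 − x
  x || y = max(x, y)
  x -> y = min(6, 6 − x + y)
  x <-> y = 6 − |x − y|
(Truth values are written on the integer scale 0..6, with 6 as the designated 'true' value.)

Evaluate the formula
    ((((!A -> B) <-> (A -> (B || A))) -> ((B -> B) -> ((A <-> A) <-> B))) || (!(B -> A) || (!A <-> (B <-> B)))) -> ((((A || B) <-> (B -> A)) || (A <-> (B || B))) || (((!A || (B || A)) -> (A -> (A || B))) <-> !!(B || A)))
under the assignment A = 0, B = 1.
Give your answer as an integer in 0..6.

5

!A = !0 = 6
!A -> B = 6 -> 1 = 1
B || A = 1 || 0 = 1
A -> (B || A) = 0 -> 1 = 6
(!A -> B) <-> (A -> (B || A)) = 1 <-> 6 = 1
B -> B = 1 -> 1 = 6
A <-> A = 0 <-> 0 = 6
(A <-> A) <-> B = 6 <-> 1 = 1
(B -> B) -> ((A <-> A) <-> B) = 6 -> 1 = 1
((!A -> B) <-> (A -> (B || A))) -> ((B -> B) -> ((A <-> A) <-> B)) = 1 -> 1 = 6
B -> A = 1 -> 0 = 5
!(B -> A) = !5 = 1
!A = !0 = 6
B <-> B = 1 <-> 1 = 6
!A <-> (B <-> B) = 6 <-> 6 = 6
!(B -> A) || (!A <-> (B <-> B)) = 1 || 6 = 6
(((!A -> B) <-> (A -> (B || A))) -> ((B -> B) -> ((A <-> A) <-> B))) || (!(B -> A) || (!A <-> (B <-> B))) = 6 || 6 = 6
A || B = 0 || 1 = 1
B -> A = 1 -> 0 = 5
(A || B) <-> (B -> A) = 1 <-> 5 = 2
B || B = 1 || 1 = 1
A <-> (B || B) = 0 <-> 1 = 5
((A || B) <-> (B -> A)) || (A <-> (B || B)) = 2 || 5 = 5
!A = !0 = 6
B || A = 1 || 0 = 1
!A || (B || A) = 6 || 1 = 6
A || B = 0 || 1 = 1
A -> (A || B) = 0 -> 1 = 6
(!A || (B || A)) -> (A -> (A || B)) = 6 -> 6 = 6
B || A = 1 || 0 = 1
!(B || A) = !1 = 5
!!(B || A) = !5 = 1
((!A || (B || A)) -> (A -> (A || B))) <-> !!(B || A) = 6 <-> 1 = 1
(((A || B) <-> (B -> A)) || (A <-> (B || B))) || (((!A || (B || A)) -> (A -> (A || B))) <-> !!(B || A)) = 5 || 1 = 5
((((!A -> B) <-> (A -> (B || A))) -> ((B -> B) -> ((A <-> A) <-> B))) || (!(B -> A) || (!A <-> (B <-> B)))) -> ((((A || B) <-> (B -> A)) || (A <-> (B || B))) || (((!A || (B || A)) -> (A -> (A || B))) <-> !!(B || A))) = 6 -> 5 = 5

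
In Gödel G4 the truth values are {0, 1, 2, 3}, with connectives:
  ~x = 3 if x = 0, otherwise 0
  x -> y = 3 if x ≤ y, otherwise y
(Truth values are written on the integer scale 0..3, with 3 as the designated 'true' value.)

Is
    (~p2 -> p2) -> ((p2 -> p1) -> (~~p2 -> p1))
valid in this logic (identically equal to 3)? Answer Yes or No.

No

Counterexample: take p1 = 1, p2 = 1.
~p2 = ~1 = 0
~p2 -> p2 = 0 -> 1 = 3
p2 -> p1 = 1 -> 1 = 3
~p2 = ~1 = 0
~~p2 = ~0 = 3
~~p2 -> p1 = 3 -> 1 = 1
(p2 -> p1) -> (~~p2 -> p1) = 3 -> 1 = 1
(~p2 -> p2) -> ((p2 -> p1) -> (~~p2 -> p1)) = 3 -> 1 = 1
This gives 1 ≠ 3.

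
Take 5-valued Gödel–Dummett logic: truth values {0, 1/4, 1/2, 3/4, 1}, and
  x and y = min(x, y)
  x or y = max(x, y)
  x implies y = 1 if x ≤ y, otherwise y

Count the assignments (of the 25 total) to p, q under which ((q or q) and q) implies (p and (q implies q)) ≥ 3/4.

value 1: 15 assignments (counts)
value 3/4: 1 assignment (counts)
value 1/2: 2 assignments
value 1/4: 3 assignments
value 0: 4 assignments
So 16 of the 25 assignments meet the threshold.

16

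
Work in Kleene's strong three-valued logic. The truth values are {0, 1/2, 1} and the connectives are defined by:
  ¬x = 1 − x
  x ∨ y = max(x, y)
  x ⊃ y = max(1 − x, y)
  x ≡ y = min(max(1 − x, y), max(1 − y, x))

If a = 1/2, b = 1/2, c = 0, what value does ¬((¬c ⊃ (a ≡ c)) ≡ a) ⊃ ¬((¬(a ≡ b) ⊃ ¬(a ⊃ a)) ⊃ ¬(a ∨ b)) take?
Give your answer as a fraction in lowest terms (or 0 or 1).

1/2

¬c = ¬0 = 1
a ≡ c = 1/2 ≡ 0 = 1/2
¬c ⊃ (a ≡ c) = 1 ⊃ 1/2 = 1/2
(¬c ⊃ (a ≡ c)) ≡ a = 1/2 ≡ 1/2 = 1/2
¬((¬c ⊃ (a ≡ c)) ≡ a) = ¬1/2 = 1/2
a ≡ b = 1/2 ≡ 1/2 = 1/2
¬(a ≡ b) = ¬1/2 = 1/2
a ⊃ a = 1/2 ⊃ 1/2 = 1/2
¬(a ⊃ a) = ¬1/2 = 1/2
¬(a ≡ b) ⊃ ¬(a ⊃ a) = 1/2 ⊃ 1/2 = 1/2
a ∨ b = 1/2 ∨ 1/2 = 1/2
¬(a ∨ b) = ¬1/2 = 1/2
(¬(a ≡ b) ⊃ ¬(a ⊃ a)) ⊃ ¬(a ∨ b) = 1/2 ⊃ 1/2 = 1/2
¬((¬(a ≡ b) ⊃ ¬(a ⊃ a)) ⊃ ¬(a ∨ b)) = ¬1/2 = 1/2
¬((¬c ⊃ (a ≡ c)) ≡ a) ⊃ ¬((¬(a ≡ b) ⊃ ¬(a ⊃ a)) ⊃ ¬(a ∨ b)) = 1/2 ⊃ 1/2 = 1/2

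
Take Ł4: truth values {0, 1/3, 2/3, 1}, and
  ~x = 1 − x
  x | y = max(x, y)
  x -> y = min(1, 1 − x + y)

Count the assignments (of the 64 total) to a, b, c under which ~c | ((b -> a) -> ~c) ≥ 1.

value 1: 26 assignments (counts)
value 2/3: 15 assignments
value 1/3: 13 assignments
value 0: 10 assignments
So 26 of the 64 assignments meet the threshold.

26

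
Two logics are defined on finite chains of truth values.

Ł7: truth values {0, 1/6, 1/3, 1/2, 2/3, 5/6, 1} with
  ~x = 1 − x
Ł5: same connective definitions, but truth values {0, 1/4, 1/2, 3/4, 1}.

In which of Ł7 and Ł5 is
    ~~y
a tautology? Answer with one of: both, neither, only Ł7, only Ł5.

neither

In Ł7: at y = 0 the value is 0 — not a tautology.
In Ł5: at y = 0 the value is 0 — not a tautology.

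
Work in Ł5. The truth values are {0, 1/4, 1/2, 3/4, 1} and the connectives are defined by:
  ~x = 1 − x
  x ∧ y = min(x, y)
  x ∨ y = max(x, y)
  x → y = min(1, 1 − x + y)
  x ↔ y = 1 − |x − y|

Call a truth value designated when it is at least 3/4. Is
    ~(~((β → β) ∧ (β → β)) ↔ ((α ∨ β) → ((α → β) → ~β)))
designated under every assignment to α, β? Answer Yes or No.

No

Counterexample: take α = 0, β = 3/4.
β → β = 3/4 → 3/4 = 1
β → β = 3/4 → 3/4 = 1
(β → β) ∧ (β → β) = 1 ∧ 1 = 1
~((β → β) ∧ (β → β)) = ~1 = 0
α ∨ β = 0 ∨ 3/4 = 3/4
α → β = 0 → 3/4 = 1
~β = ~3/4 = 1/4
(α → β) → ~β = 1 → 1/4 = 1/4
(α ∨ β) → ((α → β) → ~β) = 3/4 → 1/4 = 1/2
~((β → β) ∧ (β → β)) ↔ ((α ∨ β) → ((α → β) → ~β)) = 0 ↔ 1/2 = 1/2
~(~((β → β) ∧ (β → β)) ↔ ((α ∨ β) → ((α → β) → ~β))) = ~1/2 = 1/2
This gives 1/2, which is below 3/4.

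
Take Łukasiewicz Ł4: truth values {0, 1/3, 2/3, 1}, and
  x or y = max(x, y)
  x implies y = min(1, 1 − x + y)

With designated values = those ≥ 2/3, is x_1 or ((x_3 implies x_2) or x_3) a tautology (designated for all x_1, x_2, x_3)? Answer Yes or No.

At x_1 = 1/3, x_2 = 1/3, x_3 = 1, for instance:
x_3 implies x_2 = 1 implies 1/3 = 1/3
(x_3 implies x_2) or x_3 = 1/3 or 1 = 1
x_1 or ((x_3 implies x_2) or x_3) = 1/3 or 1 = 1
and checking the remaining 63 assignments likewise gives ≥ 2/3 in every case.

Yes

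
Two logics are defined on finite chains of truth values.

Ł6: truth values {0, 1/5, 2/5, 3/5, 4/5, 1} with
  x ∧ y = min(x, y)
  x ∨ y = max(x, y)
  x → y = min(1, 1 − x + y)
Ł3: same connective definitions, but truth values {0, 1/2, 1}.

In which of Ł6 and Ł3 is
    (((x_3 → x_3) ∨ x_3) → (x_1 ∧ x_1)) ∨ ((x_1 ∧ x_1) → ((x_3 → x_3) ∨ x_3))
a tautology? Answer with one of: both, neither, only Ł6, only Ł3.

In Ł6: every assignment gives 1 — tautology.
In Ł3: every assignment gives 1 — tautology.

both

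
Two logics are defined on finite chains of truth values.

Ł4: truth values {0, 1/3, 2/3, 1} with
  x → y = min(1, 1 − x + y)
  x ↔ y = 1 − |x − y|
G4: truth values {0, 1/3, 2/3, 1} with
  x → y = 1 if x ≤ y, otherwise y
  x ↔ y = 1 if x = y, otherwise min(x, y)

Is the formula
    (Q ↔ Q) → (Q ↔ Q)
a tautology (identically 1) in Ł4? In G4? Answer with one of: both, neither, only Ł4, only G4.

both

In Ł4: every assignment gives 1 — tautology.
In G4: every assignment gives 1 — tautology.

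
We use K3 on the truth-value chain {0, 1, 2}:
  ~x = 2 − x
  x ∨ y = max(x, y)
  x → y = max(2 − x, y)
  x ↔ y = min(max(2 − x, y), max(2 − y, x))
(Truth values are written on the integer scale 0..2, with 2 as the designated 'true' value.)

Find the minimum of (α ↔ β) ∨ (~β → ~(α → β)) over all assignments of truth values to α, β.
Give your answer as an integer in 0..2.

1

Take α = 0, β = 1:
α ↔ β = 0 ↔ 1 = 1
~β = ~1 = 1
α → β = 0 → 1 = 2
~(α → β) = ~2 = 0
~β → ~(α → β) = 1 → 0 = 1
(α ↔ β) ∨ (~β → ~(α → β)) = 1 ∨ 1 = 1
No assignment yields a value below 1, so this is the minimum.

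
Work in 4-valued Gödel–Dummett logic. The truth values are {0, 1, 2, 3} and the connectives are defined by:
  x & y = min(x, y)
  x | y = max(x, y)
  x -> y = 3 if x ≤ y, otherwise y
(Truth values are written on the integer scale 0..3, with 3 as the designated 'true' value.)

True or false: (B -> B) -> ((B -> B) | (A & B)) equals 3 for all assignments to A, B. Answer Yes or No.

A = 0, B = 0 ↦ 3
A = 0, B = 1 ↦ 3
A = 0, B = 2 ↦ 3
A = 0, B = 3 ↦ 3
A = 1, B = 0 ↦ 3
A = 1, B = 1 ↦ 3
A = 1, B = 2 ↦ 3
A = 1, B = 3 ↦ 3
A = 2, B = 0 ↦ 3
A = 2, B = 1 ↦ 3
A = 2, B = 2 ↦ 3
A = 2, B = 3 ↦ 3
A = 3, B = 0 ↦ 3
A = 3, B = 1 ↦ 3
A = 3, B = 2 ↦ 3
A = 3, B = 3 ↦ 3
Every assignment gives a value ≥ 3.

Yes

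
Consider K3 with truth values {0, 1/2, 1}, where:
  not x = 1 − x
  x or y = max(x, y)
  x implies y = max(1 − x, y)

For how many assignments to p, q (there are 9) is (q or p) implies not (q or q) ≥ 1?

p = 0, q = 0 ↦ 1  ≥
p = 0, q = 1/2 ↦ 1/2  <
p = 0, q = 1 ↦ 0  <
p = 1/2, q = 0 ↦ 1  ≥
p = 1/2, q = 1/2 ↦ 1/2  <
p = 1/2, q = 1 ↦ 0  <
p = 1, q = 0 ↦ 1  ≥
p = 1, q = 1/2 ↦ 1/2  <
p = 1, q = 1 ↦ 0  <
So 3 of the 9 assignments meet the threshold.

3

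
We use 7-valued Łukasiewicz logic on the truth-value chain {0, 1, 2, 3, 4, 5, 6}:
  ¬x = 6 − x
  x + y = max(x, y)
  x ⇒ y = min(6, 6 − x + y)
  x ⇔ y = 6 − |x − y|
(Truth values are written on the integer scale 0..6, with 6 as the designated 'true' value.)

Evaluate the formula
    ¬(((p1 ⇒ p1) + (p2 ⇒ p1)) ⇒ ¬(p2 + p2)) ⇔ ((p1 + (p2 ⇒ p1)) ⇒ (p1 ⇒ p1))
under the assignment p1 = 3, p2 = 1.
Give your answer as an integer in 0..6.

1

p1 ⇒ p1 = 3 ⇒ 3 = 6
p2 ⇒ p1 = 1 ⇒ 3 = 6
(p1 ⇒ p1) + (p2 ⇒ p1) = 6 + 6 = 6
p2 + p2 = 1 + 1 = 1
¬(p2 + p2) = ¬1 = 5
((p1 ⇒ p1) + (p2 ⇒ p1)) ⇒ ¬(p2 + p2) = 6 ⇒ 5 = 5
¬(((p1 ⇒ p1) + (p2 ⇒ p1)) ⇒ ¬(p2 + p2)) = ¬5 = 1
p2 ⇒ p1 = 1 ⇒ 3 = 6
p1 + (p2 ⇒ p1) = 3 + 6 = 6
p1 ⇒ p1 = 3 ⇒ 3 = 6
(p1 + (p2 ⇒ p1)) ⇒ (p1 ⇒ p1) = 6 ⇒ 6 = 6
¬(((p1 ⇒ p1) + (p2 ⇒ p1)) ⇒ ¬(p2 + p2)) ⇔ ((p1 + (p2 ⇒ p1)) ⇒ (p1 ⇒ p1)) = 1 ⇔ 6 = 1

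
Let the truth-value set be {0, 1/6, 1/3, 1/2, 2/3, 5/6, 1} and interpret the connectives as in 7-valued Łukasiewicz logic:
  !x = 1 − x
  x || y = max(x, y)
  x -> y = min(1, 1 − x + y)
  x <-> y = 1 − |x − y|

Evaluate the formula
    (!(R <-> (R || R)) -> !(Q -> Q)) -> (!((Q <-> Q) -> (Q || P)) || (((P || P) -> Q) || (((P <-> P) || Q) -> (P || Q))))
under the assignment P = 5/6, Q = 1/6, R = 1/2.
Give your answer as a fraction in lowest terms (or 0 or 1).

5/6

R || R = 1/2 || 1/2 = 1/2
R <-> (R || R) = 1/2 <-> 1/2 = 1
!(R <-> (R || R)) = !1 = 0
Q -> Q = 1/6 -> 1/6 = 1
!(Q -> Q) = !1 = 0
!(R <-> (R || R)) -> !(Q -> Q) = 0 -> 0 = 1
Q <-> Q = 1/6 <-> 1/6 = 1
Q || P = 1/6 || 5/6 = 5/6
(Q <-> Q) -> (Q || P) = 1 -> 5/6 = 5/6
!((Q <-> Q) -> (Q || P)) = !5/6 = 1/6
P || P = 5/6 || 5/6 = 5/6
(P || P) -> Q = 5/6 -> 1/6 = 1/3
P <-> P = 5/6 <-> 5/6 = 1
(P <-> P) || Q = 1 || 1/6 = 1
P || Q = 5/6 || 1/6 = 5/6
((P <-> P) || Q) -> (P || Q) = 1 -> 5/6 = 5/6
((P || P) -> Q) || (((P <-> P) || Q) -> (P || Q)) = 1/3 || 5/6 = 5/6
!((Q <-> Q) -> (Q || P)) || (((P || P) -> Q) || (((P <-> P) || Q) -> (P || Q))) = 1/6 || 5/6 = 5/6
(!(R <-> (R || R)) -> !(Q -> Q)) -> (!((Q <-> Q) -> (Q || P)) || (((P || P) -> Q) || (((P <-> P) || Q) -> (P || Q)))) = 1 -> 5/6 = 5/6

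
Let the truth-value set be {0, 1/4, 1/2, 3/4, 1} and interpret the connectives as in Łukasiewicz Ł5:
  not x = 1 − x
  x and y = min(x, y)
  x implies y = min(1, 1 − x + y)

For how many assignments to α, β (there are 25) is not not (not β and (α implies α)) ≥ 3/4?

value 1: 5 assignments (counts)
value 3/4: 5 assignments (counts)
value 1/2: 5 assignments
value 1/4: 5 assignments
value 0: 5 assignments
So 10 of the 25 assignments meet the threshold.

10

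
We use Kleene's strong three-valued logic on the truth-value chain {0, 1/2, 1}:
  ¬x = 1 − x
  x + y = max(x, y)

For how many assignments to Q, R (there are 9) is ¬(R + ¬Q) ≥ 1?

1

Q = 0, R = 0 ↦ 0  <
Q = 0, R = 1/2 ↦ 0  <
Q = 0, R = 1 ↦ 0  <
Q = 1/2, R = 0 ↦ 1/2  <
Q = 1/2, R = 1/2 ↦ 1/2  <
Q = 1/2, R = 1 ↦ 0  <
Q = 1, R = 0 ↦ 1  ≥
Q = 1, R = 1/2 ↦ 1/2  <
Q = 1, R = 1 ↦ 0  <
So 1 of the 9 assignments meets the threshold.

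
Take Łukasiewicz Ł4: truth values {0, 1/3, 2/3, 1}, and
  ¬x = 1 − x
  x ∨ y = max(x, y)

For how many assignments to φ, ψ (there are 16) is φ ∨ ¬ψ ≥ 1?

7

φ = 0, ψ = 0 ↦ 1  ≥
φ = 0, ψ = 1/3 ↦ 2/3  <
φ = 0, ψ = 2/3 ↦ 1/3  <
φ = 0, ψ = 1 ↦ 0  <
φ = 1/3, ψ = 0 ↦ 1  ≥
φ = 1/3, ψ = 1/3 ↦ 2/3  <
φ = 1/3, ψ = 2/3 ↦ 1/3  <
φ = 1/3, ψ = 1 ↦ 1/3  <
φ = 2/3, ψ = 0 ↦ 1  ≥
φ = 2/3, ψ = 1/3 ↦ 2/3  <
φ = 2/3, ψ = 2/3 ↦ 2/3  <
φ = 2/3, ψ = 1 ↦ 2/3  <
φ = 1, ψ = 0 ↦ 1  ≥
φ = 1, ψ = 1/3 ↦ 1  ≥
φ = 1, ψ = 2/3 ↦ 1  ≥
φ = 1, ψ = 1 ↦ 1  ≥
So 7 of the 16 assignments meet the threshold.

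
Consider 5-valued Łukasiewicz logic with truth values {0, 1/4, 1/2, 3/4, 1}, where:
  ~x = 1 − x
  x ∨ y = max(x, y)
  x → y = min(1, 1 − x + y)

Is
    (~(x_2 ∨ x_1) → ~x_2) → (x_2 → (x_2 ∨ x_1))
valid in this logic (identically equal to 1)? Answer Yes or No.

Yes

At x_1 = 1/2, x_2 = 1/2, for instance:
x_2 ∨ x_1 = 1/2 ∨ 1/2 = 1/2
~(x_2 ∨ x_1) = ~1/2 = 1/2
~x_2 = ~1/2 = 1/2
~(x_2 ∨ x_1) → ~x_2 = 1/2 → 1/2 = 1
x_2 → (x_2 ∨ x_1) = 1/2 → 1/2 = 1
(~(x_2 ∨ x_1) → ~x_2) → (x_2 → (x_2 ∨ x_1)) = 1 → 1 = 1
and checking the remaining 24 assignments likewise gives ≥ 1 in every case.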